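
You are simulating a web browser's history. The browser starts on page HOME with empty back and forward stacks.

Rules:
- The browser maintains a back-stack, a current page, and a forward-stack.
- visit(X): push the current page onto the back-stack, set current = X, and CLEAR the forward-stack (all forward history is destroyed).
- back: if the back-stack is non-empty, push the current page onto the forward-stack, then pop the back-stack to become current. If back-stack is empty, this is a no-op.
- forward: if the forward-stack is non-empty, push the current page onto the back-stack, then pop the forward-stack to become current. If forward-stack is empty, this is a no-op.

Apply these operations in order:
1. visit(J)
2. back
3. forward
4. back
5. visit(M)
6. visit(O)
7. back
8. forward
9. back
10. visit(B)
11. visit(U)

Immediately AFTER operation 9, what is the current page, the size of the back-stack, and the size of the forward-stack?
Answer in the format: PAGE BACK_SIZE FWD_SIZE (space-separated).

After 1 (visit(J)): cur=J back=1 fwd=0
After 2 (back): cur=HOME back=0 fwd=1
After 3 (forward): cur=J back=1 fwd=0
After 4 (back): cur=HOME back=0 fwd=1
After 5 (visit(M)): cur=M back=1 fwd=0
After 6 (visit(O)): cur=O back=2 fwd=0
After 7 (back): cur=M back=1 fwd=1
After 8 (forward): cur=O back=2 fwd=0
After 9 (back): cur=M back=1 fwd=1

M 1 1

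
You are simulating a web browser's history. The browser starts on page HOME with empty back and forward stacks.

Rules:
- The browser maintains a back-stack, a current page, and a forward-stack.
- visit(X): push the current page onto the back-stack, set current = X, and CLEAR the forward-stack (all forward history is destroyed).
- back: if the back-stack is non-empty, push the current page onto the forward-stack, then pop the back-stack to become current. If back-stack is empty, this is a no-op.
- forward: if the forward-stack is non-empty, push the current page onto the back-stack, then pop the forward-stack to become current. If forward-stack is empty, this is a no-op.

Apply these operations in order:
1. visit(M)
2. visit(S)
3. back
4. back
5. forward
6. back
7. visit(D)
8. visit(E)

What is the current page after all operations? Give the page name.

After 1 (visit(M)): cur=M back=1 fwd=0
After 2 (visit(S)): cur=S back=2 fwd=0
After 3 (back): cur=M back=1 fwd=1
After 4 (back): cur=HOME back=0 fwd=2
After 5 (forward): cur=M back=1 fwd=1
After 6 (back): cur=HOME back=0 fwd=2
After 7 (visit(D)): cur=D back=1 fwd=0
After 8 (visit(E)): cur=E back=2 fwd=0

Answer: E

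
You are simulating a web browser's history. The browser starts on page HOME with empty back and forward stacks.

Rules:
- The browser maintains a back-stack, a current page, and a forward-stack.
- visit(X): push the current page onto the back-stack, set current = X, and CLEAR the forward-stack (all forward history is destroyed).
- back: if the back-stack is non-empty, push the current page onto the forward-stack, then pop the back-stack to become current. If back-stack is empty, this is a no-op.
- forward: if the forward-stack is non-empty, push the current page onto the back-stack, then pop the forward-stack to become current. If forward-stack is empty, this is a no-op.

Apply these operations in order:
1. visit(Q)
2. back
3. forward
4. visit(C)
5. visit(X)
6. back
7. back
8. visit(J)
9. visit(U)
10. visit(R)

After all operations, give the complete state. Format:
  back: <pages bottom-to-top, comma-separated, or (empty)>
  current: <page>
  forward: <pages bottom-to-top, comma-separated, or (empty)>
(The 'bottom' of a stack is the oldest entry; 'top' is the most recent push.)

Answer: back: HOME,Q,J,U
current: R
forward: (empty)

Derivation:
After 1 (visit(Q)): cur=Q back=1 fwd=0
After 2 (back): cur=HOME back=0 fwd=1
After 3 (forward): cur=Q back=1 fwd=0
After 4 (visit(C)): cur=C back=2 fwd=0
After 5 (visit(X)): cur=X back=3 fwd=0
After 6 (back): cur=C back=2 fwd=1
After 7 (back): cur=Q back=1 fwd=2
After 8 (visit(J)): cur=J back=2 fwd=0
After 9 (visit(U)): cur=U back=3 fwd=0
After 10 (visit(R)): cur=R back=4 fwd=0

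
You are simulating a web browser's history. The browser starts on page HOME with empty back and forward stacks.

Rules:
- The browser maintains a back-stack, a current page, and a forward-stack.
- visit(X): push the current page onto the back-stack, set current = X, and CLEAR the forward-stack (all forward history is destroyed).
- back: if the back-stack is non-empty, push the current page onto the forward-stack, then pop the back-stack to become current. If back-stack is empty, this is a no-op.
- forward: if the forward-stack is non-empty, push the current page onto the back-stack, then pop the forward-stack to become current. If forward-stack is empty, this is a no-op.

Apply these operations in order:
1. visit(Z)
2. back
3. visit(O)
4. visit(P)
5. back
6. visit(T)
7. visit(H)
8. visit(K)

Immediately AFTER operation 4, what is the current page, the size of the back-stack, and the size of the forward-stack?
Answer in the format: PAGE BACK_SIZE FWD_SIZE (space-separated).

After 1 (visit(Z)): cur=Z back=1 fwd=0
After 2 (back): cur=HOME back=0 fwd=1
After 3 (visit(O)): cur=O back=1 fwd=0
After 4 (visit(P)): cur=P back=2 fwd=0

P 2 0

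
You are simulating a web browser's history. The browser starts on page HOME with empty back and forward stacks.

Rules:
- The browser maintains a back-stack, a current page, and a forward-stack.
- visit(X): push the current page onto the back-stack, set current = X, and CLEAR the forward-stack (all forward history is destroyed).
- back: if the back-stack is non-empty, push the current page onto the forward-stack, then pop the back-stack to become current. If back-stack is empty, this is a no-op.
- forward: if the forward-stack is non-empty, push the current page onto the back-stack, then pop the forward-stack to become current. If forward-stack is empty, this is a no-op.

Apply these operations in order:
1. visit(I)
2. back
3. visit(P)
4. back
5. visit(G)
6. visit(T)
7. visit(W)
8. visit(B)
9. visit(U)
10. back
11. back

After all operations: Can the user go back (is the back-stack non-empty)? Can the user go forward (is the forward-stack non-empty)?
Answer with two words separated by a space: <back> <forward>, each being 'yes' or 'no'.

After 1 (visit(I)): cur=I back=1 fwd=0
After 2 (back): cur=HOME back=0 fwd=1
After 3 (visit(P)): cur=P back=1 fwd=0
After 4 (back): cur=HOME back=0 fwd=1
After 5 (visit(G)): cur=G back=1 fwd=0
After 6 (visit(T)): cur=T back=2 fwd=0
After 7 (visit(W)): cur=W back=3 fwd=0
After 8 (visit(B)): cur=B back=4 fwd=0
After 9 (visit(U)): cur=U back=5 fwd=0
After 10 (back): cur=B back=4 fwd=1
After 11 (back): cur=W back=3 fwd=2

Answer: yes yes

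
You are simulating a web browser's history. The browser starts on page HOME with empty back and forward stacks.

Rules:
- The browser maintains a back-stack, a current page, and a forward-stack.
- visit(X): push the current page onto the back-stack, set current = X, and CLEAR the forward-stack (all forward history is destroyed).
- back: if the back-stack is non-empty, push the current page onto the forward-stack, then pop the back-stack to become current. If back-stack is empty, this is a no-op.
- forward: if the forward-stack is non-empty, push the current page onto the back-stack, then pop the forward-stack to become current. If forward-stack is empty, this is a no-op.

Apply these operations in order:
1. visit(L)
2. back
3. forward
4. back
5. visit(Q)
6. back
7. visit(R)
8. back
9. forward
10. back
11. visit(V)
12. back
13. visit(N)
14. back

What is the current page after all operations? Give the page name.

After 1 (visit(L)): cur=L back=1 fwd=0
After 2 (back): cur=HOME back=0 fwd=1
After 3 (forward): cur=L back=1 fwd=0
After 4 (back): cur=HOME back=0 fwd=1
After 5 (visit(Q)): cur=Q back=1 fwd=0
After 6 (back): cur=HOME back=0 fwd=1
After 7 (visit(R)): cur=R back=1 fwd=0
After 8 (back): cur=HOME back=0 fwd=1
After 9 (forward): cur=R back=1 fwd=0
After 10 (back): cur=HOME back=0 fwd=1
After 11 (visit(V)): cur=V back=1 fwd=0
After 12 (back): cur=HOME back=0 fwd=1
After 13 (visit(N)): cur=N back=1 fwd=0
After 14 (back): cur=HOME back=0 fwd=1

Answer: HOME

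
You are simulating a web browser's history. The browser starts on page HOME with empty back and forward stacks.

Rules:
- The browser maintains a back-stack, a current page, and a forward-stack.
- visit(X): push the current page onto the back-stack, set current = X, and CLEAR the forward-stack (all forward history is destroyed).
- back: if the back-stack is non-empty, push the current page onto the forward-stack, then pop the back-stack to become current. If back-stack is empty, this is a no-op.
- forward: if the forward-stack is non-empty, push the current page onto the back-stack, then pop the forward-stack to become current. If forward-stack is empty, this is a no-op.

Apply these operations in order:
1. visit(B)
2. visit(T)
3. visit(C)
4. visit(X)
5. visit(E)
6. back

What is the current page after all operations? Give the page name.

After 1 (visit(B)): cur=B back=1 fwd=0
After 2 (visit(T)): cur=T back=2 fwd=0
After 3 (visit(C)): cur=C back=3 fwd=0
After 4 (visit(X)): cur=X back=4 fwd=0
After 5 (visit(E)): cur=E back=5 fwd=0
After 6 (back): cur=X back=4 fwd=1

Answer: X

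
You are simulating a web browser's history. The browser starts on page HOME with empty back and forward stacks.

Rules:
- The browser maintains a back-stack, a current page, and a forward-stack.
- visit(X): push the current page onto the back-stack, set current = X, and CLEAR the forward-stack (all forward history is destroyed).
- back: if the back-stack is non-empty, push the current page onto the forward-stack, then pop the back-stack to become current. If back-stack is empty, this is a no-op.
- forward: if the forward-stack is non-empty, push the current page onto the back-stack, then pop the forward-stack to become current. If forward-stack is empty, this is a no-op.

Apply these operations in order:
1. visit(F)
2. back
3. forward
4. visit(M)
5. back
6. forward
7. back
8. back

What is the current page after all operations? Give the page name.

Answer: HOME

Derivation:
After 1 (visit(F)): cur=F back=1 fwd=0
After 2 (back): cur=HOME back=0 fwd=1
After 3 (forward): cur=F back=1 fwd=0
After 4 (visit(M)): cur=M back=2 fwd=0
After 5 (back): cur=F back=1 fwd=1
After 6 (forward): cur=M back=2 fwd=0
After 7 (back): cur=F back=1 fwd=1
After 8 (back): cur=HOME back=0 fwd=2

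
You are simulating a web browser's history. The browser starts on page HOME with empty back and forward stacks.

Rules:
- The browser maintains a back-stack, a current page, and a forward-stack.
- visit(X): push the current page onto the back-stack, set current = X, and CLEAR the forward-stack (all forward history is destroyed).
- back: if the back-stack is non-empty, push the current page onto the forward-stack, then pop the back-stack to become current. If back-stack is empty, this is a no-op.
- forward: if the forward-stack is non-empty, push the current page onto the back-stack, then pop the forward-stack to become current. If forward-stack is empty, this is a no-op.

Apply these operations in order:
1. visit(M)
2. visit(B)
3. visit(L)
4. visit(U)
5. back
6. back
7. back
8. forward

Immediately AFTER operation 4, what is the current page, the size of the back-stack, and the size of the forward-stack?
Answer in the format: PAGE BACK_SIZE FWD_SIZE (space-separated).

After 1 (visit(M)): cur=M back=1 fwd=0
After 2 (visit(B)): cur=B back=2 fwd=0
After 3 (visit(L)): cur=L back=3 fwd=0
After 4 (visit(U)): cur=U back=4 fwd=0

U 4 0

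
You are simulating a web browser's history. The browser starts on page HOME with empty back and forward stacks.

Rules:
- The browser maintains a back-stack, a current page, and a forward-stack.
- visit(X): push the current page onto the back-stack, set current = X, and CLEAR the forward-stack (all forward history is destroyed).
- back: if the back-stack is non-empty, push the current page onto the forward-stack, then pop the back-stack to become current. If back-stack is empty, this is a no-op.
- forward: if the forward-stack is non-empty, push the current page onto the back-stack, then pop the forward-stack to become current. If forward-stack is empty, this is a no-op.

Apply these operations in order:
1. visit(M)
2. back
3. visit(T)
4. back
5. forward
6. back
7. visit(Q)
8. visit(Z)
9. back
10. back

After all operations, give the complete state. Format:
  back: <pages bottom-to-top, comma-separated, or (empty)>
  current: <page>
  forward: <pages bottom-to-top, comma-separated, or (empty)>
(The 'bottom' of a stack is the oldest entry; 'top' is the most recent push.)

After 1 (visit(M)): cur=M back=1 fwd=0
After 2 (back): cur=HOME back=0 fwd=1
After 3 (visit(T)): cur=T back=1 fwd=0
After 4 (back): cur=HOME back=0 fwd=1
After 5 (forward): cur=T back=1 fwd=0
After 6 (back): cur=HOME back=0 fwd=1
After 7 (visit(Q)): cur=Q back=1 fwd=0
After 8 (visit(Z)): cur=Z back=2 fwd=0
After 9 (back): cur=Q back=1 fwd=1
After 10 (back): cur=HOME back=0 fwd=2

Answer: back: (empty)
current: HOME
forward: Z,Q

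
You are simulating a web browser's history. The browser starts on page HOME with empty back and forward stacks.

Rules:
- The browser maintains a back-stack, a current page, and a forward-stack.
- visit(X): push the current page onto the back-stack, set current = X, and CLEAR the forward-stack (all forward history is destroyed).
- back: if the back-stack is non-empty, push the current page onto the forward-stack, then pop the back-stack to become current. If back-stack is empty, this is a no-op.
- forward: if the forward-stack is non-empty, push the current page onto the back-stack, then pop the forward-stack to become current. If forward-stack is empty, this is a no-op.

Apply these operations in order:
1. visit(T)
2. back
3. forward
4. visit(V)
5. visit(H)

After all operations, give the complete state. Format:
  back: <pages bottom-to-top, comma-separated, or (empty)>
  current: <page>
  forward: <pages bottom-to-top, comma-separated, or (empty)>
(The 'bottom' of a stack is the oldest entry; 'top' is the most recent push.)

After 1 (visit(T)): cur=T back=1 fwd=0
After 2 (back): cur=HOME back=0 fwd=1
After 3 (forward): cur=T back=1 fwd=0
After 4 (visit(V)): cur=V back=2 fwd=0
After 5 (visit(H)): cur=H back=3 fwd=0

Answer: back: HOME,T,V
current: H
forward: (empty)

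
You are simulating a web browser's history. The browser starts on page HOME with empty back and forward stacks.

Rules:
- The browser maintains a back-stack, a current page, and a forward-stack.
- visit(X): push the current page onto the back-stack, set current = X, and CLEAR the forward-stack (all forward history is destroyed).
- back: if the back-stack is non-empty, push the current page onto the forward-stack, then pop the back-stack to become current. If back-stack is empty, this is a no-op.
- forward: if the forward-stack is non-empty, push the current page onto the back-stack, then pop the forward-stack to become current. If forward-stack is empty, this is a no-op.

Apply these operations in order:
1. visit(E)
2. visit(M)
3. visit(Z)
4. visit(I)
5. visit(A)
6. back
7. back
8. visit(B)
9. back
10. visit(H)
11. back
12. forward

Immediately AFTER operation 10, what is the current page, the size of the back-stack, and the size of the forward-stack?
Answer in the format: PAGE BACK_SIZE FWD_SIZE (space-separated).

After 1 (visit(E)): cur=E back=1 fwd=0
After 2 (visit(M)): cur=M back=2 fwd=0
After 3 (visit(Z)): cur=Z back=3 fwd=0
After 4 (visit(I)): cur=I back=4 fwd=0
After 5 (visit(A)): cur=A back=5 fwd=0
After 6 (back): cur=I back=4 fwd=1
After 7 (back): cur=Z back=3 fwd=2
After 8 (visit(B)): cur=B back=4 fwd=0
After 9 (back): cur=Z back=3 fwd=1
After 10 (visit(H)): cur=H back=4 fwd=0

H 4 0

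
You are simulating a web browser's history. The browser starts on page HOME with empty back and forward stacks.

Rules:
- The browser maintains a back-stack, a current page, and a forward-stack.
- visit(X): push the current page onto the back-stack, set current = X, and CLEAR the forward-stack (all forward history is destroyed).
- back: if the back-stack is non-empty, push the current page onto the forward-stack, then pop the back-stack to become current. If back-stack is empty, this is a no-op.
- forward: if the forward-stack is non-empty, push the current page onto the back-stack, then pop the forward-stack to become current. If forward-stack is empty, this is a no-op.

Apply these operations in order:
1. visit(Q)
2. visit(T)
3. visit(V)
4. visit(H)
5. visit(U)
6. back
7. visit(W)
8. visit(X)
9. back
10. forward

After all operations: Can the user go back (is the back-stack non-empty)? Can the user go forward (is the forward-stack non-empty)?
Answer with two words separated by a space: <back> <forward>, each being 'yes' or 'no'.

Answer: yes no

Derivation:
After 1 (visit(Q)): cur=Q back=1 fwd=0
After 2 (visit(T)): cur=T back=2 fwd=0
After 3 (visit(V)): cur=V back=3 fwd=0
After 4 (visit(H)): cur=H back=4 fwd=0
After 5 (visit(U)): cur=U back=5 fwd=0
After 6 (back): cur=H back=4 fwd=1
After 7 (visit(W)): cur=W back=5 fwd=0
After 8 (visit(X)): cur=X back=6 fwd=0
After 9 (back): cur=W back=5 fwd=1
After 10 (forward): cur=X back=6 fwd=0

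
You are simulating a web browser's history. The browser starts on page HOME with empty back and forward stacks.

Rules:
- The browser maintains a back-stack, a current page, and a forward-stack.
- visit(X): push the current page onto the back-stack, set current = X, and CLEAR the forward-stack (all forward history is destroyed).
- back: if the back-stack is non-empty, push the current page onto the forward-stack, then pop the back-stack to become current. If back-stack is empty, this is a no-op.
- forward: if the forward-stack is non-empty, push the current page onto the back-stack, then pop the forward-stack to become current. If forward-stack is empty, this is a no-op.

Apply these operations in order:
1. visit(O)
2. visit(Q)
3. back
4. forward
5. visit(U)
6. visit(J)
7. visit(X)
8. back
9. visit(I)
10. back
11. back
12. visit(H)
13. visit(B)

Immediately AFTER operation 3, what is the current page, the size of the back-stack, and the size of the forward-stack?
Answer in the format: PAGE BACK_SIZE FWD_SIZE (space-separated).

After 1 (visit(O)): cur=O back=1 fwd=0
After 2 (visit(Q)): cur=Q back=2 fwd=0
After 3 (back): cur=O back=1 fwd=1

O 1 1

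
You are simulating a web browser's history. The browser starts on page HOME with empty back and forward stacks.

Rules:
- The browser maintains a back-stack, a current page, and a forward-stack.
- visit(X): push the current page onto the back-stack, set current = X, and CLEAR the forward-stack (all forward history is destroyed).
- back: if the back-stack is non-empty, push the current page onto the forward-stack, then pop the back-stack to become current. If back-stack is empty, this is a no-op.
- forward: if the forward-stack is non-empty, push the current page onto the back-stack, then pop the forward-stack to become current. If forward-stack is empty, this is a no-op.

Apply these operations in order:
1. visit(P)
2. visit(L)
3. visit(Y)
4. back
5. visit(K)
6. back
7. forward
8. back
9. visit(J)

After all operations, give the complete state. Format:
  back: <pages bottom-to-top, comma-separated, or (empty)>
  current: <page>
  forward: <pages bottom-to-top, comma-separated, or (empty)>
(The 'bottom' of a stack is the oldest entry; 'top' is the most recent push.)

After 1 (visit(P)): cur=P back=1 fwd=0
After 2 (visit(L)): cur=L back=2 fwd=0
After 3 (visit(Y)): cur=Y back=3 fwd=0
After 4 (back): cur=L back=2 fwd=1
After 5 (visit(K)): cur=K back=3 fwd=0
After 6 (back): cur=L back=2 fwd=1
After 7 (forward): cur=K back=3 fwd=0
After 8 (back): cur=L back=2 fwd=1
After 9 (visit(J)): cur=J back=3 fwd=0

Answer: back: HOME,P,L
current: J
forward: (empty)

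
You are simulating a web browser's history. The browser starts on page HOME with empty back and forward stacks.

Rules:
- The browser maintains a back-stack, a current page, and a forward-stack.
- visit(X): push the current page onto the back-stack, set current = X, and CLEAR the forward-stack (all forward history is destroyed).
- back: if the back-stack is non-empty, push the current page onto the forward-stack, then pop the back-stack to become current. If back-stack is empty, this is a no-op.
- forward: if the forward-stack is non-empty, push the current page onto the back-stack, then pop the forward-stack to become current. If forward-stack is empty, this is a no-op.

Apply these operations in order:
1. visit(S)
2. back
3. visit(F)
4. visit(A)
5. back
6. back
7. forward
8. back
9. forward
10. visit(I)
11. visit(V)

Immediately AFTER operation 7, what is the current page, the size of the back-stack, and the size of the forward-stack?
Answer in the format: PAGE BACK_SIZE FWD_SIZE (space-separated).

After 1 (visit(S)): cur=S back=1 fwd=0
After 2 (back): cur=HOME back=0 fwd=1
After 3 (visit(F)): cur=F back=1 fwd=0
After 4 (visit(A)): cur=A back=2 fwd=0
After 5 (back): cur=F back=1 fwd=1
After 6 (back): cur=HOME back=0 fwd=2
After 7 (forward): cur=F back=1 fwd=1

F 1 1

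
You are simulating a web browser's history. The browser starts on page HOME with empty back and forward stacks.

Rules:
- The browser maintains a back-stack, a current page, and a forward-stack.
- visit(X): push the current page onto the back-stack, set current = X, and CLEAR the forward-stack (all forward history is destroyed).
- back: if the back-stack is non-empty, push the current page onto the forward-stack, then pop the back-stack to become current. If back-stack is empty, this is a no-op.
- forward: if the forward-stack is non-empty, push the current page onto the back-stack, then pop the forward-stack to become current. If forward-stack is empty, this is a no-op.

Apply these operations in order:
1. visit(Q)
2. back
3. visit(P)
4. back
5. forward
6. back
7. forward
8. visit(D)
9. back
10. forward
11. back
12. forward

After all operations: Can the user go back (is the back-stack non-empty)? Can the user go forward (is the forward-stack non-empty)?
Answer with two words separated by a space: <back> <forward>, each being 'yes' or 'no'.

After 1 (visit(Q)): cur=Q back=1 fwd=0
After 2 (back): cur=HOME back=0 fwd=1
After 3 (visit(P)): cur=P back=1 fwd=0
After 4 (back): cur=HOME back=0 fwd=1
After 5 (forward): cur=P back=1 fwd=0
After 6 (back): cur=HOME back=0 fwd=1
After 7 (forward): cur=P back=1 fwd=0
After 8 (visit(D)): cur=D back=2 fwd=0
After 9 (back): cur=P back=1 fwd=1
After 10 (forward): cur=D back=2 fwd=0
After 11 (back): cur=P back=1 fwd=1
After 12 (forward): cur=D back=2 fwd=0

Answer: yes no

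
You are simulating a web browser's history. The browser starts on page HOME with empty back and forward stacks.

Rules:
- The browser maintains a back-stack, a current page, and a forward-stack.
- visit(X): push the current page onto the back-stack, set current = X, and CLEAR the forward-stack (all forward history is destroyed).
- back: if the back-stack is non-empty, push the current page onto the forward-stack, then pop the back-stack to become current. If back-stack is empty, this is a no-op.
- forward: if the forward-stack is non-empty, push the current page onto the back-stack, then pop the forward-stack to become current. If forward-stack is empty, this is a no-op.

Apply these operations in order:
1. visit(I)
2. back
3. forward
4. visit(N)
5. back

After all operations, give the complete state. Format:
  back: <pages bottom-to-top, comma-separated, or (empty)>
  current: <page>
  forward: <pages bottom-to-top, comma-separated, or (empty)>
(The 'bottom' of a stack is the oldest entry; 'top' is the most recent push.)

After 1 (visit(I)): cur=I back=1 fwd=0
After 2 (back): cur=HOME back=0 fwd=1
After 3 (forward): cur=I back=1 fwd=0
After 4 (visit(N)): cur=N back=2 fwd=0
After 5 (back): cur=I back=1 fwd=1

Answer: back: HOME
current: I
forward: N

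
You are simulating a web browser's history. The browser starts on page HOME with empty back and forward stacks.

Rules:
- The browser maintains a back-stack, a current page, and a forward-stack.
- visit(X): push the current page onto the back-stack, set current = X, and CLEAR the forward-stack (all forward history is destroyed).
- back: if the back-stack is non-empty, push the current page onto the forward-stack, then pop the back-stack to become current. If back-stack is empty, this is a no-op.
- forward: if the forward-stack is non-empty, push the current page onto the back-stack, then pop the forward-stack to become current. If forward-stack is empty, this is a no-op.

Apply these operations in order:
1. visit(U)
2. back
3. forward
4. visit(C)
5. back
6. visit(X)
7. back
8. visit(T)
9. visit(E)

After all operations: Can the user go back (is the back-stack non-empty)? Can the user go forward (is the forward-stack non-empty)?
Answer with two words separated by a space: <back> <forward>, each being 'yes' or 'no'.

After 1 (visit(U)): cur=U back=1 fwd=0
After 2 (back): cur=HOME back=0 fwd=1
After 3 (forward): cur=U back=1 fwd=0
After 4 (visit(C)): cur=C back=2 fwd=0
After 5 (back): cur=U back=1 fwd=1
After 6 (visit(X)): cur=X back=2 fwd=0
After 7 (back): cur=U back=1 fwd=1
After 8 (visit(T)): cur=T back=2 fwd=0
After 9 (visit(E)): cur=E back=3 fwd=0

Answer: yes no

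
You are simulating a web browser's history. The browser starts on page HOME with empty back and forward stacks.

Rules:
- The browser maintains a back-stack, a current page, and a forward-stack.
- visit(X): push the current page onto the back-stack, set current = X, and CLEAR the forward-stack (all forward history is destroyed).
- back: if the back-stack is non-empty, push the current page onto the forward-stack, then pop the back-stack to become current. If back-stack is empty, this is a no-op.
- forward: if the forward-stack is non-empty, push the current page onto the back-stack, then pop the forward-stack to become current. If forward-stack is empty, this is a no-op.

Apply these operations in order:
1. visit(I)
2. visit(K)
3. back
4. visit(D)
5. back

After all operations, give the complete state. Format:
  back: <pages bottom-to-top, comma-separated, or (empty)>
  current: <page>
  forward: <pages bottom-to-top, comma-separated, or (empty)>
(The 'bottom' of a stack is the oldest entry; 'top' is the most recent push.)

After 1 (visit(I)): cur=I back=1 fwd=0
After 2 (visit(K)): cur=K back=2 fwd=0
After 3 (back): cur=I back=1 fwd=1
After 4 (visit(D)): cur=D back=2 fwd=0
After 5 (back): cur=I back=1 fwd=1

Answer: back: HOME
current: I
forward: D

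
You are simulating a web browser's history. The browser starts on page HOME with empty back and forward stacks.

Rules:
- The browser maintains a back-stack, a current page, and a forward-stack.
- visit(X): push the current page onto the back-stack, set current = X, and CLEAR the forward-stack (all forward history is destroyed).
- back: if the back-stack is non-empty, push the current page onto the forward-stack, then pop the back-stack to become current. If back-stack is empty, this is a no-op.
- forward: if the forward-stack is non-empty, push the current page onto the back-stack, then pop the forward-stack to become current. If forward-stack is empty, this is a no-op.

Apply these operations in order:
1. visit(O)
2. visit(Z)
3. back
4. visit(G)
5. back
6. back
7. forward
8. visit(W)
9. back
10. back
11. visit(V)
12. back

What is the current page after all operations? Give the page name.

Answer: HOME

Derivation:
After 1 (visit(O)): cur=O back=1 fwd=0
After 2 (visit(Z)): cur=Z back=2 fwd=0
After 3 (back): cur=O back=1 fwd=1
After 4 (visit(G)): cur=G back=2 fwd=0
After 5 (back): cur=O back=1 fwd=1
After 6 (back): cur=HOME back=0 fwd=2
After 7 (forward): cur=O back=1 fwd=1
After 8 (visit(W)): cur=W back=2 fwd=0
After 9 (back): cur=O back=1 fwd=1
After 10 (back): cur=HOME back=0 fwd=2
After 11 (visit(V)): cur=V back=1 fwd=0
After 12 (back): cur=HOME back=0 fwd=1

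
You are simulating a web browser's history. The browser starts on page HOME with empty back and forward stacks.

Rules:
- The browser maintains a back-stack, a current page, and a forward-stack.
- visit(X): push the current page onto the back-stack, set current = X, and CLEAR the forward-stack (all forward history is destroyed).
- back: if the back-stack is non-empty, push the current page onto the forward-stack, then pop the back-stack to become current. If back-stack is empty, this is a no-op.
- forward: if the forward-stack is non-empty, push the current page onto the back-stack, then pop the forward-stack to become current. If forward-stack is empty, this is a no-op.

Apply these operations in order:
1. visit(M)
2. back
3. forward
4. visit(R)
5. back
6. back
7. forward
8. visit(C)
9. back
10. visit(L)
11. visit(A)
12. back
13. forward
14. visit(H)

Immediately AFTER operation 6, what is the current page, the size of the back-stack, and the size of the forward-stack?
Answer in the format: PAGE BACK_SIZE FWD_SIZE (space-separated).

After 1 (visit(M)): cur=M back=1 fwd=0
After 2 (back): cur=HOME back=0 fwd=1
After 3 (forward): cur=M back=1 fwd=0
After 4 (visit(R)): cur=R back=2 fwd=0
After 5 (back): cur=M back=1 fwd=1
After 6 (back): cur=HOME back=0 fwd=2

HOME 0 2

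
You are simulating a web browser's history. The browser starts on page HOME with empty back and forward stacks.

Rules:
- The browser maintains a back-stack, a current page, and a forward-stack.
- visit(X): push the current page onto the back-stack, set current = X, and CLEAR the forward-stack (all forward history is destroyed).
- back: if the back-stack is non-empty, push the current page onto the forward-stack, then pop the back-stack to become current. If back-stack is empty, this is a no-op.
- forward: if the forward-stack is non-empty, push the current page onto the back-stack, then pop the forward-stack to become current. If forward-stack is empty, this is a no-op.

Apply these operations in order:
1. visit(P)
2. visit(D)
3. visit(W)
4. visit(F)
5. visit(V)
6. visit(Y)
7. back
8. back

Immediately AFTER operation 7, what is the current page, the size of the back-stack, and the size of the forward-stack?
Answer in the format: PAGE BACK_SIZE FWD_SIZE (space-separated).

After 1 (visit(P)): cur=P back=1 fwd=0
After 2 (visit(D)): cur=D back=2 fwd=0
After 3 (visit(W)): cur=W back=3 fwd=0
After 4 (visit(F)): cur=F back=4 fwd=0
After 5 (visit(V)): cur=V back=5 fwd=0
After 6 (visit(Y)): cur=Y back=6 fwd=0
After 7 (back): cur=V back=5 fwd=1

V 5 1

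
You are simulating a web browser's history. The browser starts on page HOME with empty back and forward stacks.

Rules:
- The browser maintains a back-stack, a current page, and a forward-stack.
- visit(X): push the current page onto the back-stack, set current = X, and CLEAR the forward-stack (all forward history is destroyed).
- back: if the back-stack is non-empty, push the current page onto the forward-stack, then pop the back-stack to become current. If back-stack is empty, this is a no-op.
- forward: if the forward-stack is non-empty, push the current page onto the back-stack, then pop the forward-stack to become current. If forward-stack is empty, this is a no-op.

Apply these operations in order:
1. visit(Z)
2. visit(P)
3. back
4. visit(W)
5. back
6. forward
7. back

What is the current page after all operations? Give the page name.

Answer: Z

Derivation:
After 1 (visit(Z)): cur=Z back=1 fwd=0
After 2 (visit(P)): cur=P back=2 fwd=0
After 3 (back): cur=Z back=1 fwd=1
After 4 (visit(W)): cur=W back=2 fwd=0
After 5 (back): cur=Z back=1 fwd=1
After 6 (forward): cur=W back=2 fwd=0
After 7 (back): cur=Z back=1 fwd=1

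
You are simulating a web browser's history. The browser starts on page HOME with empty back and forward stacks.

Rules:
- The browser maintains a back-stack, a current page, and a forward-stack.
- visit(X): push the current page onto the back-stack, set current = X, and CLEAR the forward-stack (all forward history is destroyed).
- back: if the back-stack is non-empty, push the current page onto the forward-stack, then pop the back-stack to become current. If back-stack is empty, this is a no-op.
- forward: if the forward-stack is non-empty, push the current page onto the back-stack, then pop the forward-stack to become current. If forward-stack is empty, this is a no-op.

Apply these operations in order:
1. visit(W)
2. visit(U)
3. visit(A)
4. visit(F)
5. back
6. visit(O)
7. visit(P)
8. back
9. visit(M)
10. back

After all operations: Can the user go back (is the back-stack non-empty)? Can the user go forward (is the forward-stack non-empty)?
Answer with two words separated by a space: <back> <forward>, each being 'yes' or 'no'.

Answer: yes yes

Derivation:
After 1 (visit(W)): cur=W back=1 fwd=0
After 2 (visit(U)): cur=U back=2 fwd=0
After 3 (visit(A)): cur=A back=3 fwd=0
After 4 (visit(F)): cur=F back=4 fwd=0
After 5 (back): cur=A back=3 fwd=1
After 6 (visit(O)): cur=O back=4 fwd=0
After 7 (visit(P)): cur=P back=5 fwd=0
After 8 (back): cur=O back=4 fwd=1
After 9 (visit(M)): cur=M back=5 fwd=0
After 10 (back): cur=O back=4 fwd=1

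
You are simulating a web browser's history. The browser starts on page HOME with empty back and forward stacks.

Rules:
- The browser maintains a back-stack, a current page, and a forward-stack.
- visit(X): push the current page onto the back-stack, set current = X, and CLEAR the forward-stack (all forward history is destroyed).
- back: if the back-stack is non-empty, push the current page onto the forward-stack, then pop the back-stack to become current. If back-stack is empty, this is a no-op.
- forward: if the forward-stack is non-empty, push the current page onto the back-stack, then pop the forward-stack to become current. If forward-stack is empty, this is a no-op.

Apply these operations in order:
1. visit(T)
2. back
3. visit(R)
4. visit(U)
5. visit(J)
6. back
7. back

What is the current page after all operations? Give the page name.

Answer: R

Derivation:
After 1 (visit(T)): cur=T back=1 fwd=0
After 2 (back): cur=HOME back=0 fwd=1
After 3 (visit(R)): cur=R back=1 fwd=0
After 4 (visit(U)): cur=U back=2 fwd=0
After 5 (visit(J)): cur=J back=3 fwd=0
After 6 (back): cur=U back=2 fwd=1
After 7 (back): cur=R back=1 fwd=2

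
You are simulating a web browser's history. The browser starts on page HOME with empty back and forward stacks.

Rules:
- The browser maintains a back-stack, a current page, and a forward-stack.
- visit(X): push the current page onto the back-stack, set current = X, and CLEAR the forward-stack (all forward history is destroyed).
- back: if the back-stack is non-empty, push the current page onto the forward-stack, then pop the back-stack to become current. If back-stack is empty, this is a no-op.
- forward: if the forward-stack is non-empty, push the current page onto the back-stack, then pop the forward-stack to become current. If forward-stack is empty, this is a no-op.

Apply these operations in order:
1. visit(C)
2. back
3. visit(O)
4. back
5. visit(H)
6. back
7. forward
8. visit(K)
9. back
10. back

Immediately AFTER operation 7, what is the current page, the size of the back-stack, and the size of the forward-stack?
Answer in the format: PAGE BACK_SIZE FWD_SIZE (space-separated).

After 1 (visit(C)): cur=C back=1 fwd=0
After 2 (back): cur=HOME back=0 fwd=1
After 3 (visit(O)): cur=O back=1 fwd=0
After 4 (back): cur=HOME back=0 fwd=1
After 5 (visit(H)): cur=H back=1 fwd=0
After 6 (back): cur=HOME back=0 fwd=1
After 7 (forward): cur=H back=1 fwd=0

H 1 0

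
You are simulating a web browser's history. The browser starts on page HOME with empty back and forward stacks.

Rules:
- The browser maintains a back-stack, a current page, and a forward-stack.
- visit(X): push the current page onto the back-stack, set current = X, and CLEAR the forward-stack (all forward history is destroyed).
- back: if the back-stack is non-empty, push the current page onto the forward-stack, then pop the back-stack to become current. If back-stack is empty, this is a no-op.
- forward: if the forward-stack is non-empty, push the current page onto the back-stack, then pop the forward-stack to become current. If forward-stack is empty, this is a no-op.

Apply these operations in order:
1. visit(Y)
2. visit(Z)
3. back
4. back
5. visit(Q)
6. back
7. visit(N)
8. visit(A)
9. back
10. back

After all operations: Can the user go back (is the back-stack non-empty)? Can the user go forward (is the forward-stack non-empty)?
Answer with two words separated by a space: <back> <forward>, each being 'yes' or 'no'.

After 1 (visit(Y)): cur=Y back=1 fwd=0
After 2 (visit(Z)): cur=Z back=2 fwd=0
After 3 (back): cur=Y back=1 fwd=1
After 4 (back): cur=HOME back=0 fwd=2
After 5 (visit(Q)): cur=Q back=1 fwd=0
After 6 (back): cur=HOME back=0 fwd=1
After 7 (visit(N)): cur=N back=1 fwd=0
After 8 (visit(A)): cur=A back=2 fwd=0
After 9 (back): cur=N back=1 fwd=1
After 10 (back): cur=HOME back=0 fwd=2

Answer: no yes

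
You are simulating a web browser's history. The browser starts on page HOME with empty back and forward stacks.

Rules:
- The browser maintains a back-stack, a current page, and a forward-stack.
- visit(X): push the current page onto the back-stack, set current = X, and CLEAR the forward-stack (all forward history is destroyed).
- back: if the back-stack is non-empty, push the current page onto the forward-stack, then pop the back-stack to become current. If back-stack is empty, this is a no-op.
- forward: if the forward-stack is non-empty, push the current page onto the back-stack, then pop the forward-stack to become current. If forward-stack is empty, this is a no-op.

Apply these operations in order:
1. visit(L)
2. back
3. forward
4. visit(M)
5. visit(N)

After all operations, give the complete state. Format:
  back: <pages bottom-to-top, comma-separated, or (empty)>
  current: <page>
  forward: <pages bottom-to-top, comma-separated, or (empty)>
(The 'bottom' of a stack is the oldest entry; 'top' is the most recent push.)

After 1 (visit(L)): cur=L back=1 fwd=0
After 2 (back): cur=HOME back=0 fwd=1
After 3 (forward): cur=L back=1 fwd=0
After 4 (visit(M)): cur=M back=2 fwd=0
After 5 (visit(N)): cur=N back=3 fwd=0

Answer: back: HOME,L,M
current: N
forward: (empty)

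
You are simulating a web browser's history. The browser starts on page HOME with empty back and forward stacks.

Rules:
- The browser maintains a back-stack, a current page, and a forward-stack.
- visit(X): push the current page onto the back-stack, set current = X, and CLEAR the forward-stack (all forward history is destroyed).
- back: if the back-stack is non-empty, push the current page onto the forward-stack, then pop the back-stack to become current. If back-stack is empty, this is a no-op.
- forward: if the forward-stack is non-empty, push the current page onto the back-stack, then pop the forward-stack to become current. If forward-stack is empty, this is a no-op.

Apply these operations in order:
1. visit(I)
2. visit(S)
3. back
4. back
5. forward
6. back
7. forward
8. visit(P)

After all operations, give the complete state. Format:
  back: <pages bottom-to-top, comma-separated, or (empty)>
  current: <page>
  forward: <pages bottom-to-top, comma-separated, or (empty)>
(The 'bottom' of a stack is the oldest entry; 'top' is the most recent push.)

Answer: back: HOME,I
current: P
forward: (empty)

Derivation:
After 1 (visit(I)): cur=I back=1 fwd=0
After 2 (visit(S)): cur=S back=2 fwd=0
After 3 (back): cur=I back=1 fwd=1
After 4 (back): cur=HOME back=0 fwd=2
After 5 (forward): cur=I back=1 fwd=1
After 6 (back): cur=HOME back=0 fwd=2
After 7 (forward): cur=I back=1 fwd=1
After 8 (visit(P)): cur=P back=2 fwd=0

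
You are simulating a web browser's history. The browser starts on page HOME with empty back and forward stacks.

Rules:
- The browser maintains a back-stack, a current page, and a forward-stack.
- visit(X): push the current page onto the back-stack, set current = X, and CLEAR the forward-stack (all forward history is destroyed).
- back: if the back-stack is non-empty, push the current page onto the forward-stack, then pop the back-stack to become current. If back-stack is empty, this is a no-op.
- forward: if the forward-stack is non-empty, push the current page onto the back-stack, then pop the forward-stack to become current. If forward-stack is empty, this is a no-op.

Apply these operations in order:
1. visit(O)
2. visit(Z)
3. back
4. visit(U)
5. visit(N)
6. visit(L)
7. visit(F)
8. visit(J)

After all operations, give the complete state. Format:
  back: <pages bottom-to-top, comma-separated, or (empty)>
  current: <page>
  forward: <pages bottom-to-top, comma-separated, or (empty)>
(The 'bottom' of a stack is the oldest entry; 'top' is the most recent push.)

After 1 (visit(O)): cur=O back=1 fwd=0
After 2 (visit(Z)): cur=Z back=2 fwd=0
After 3 (back): cur=O back=1 fwd=1
After 4 (visit(U)): cur=U back=2 fwd=0
After 5 (visit(N)): cur=N back=3 fwd=0
After 6 (visit(L)): cur=L back=4 fwd=0
After 7 (visit(F)): cur=F back=5 fwd=0
After 8 (visit(J)): cur=J back=6 fwd=0

Answer: back: HOME,O,U,N,L,F
current: J
forward: (empty)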